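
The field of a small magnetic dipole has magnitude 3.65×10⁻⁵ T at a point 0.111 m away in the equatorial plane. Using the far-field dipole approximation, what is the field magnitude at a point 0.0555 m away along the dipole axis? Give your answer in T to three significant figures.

B ≈ 5.84×10⁻⁴ T

Dipole fields scale as 1/r³ in the far field.
The axial field is twice the equatorial field at the same r, so the geometry factor is 2/1.
B₂ = B₁ · (2/1) · (r₁/r₂)³ = 3.65×10⁻⁵ · 2 · (0.111/0.0555)³.
(r₁/r₂)³ = (2)³ = 8.
B₂ ≈ 5.840×10⁻⁴ T.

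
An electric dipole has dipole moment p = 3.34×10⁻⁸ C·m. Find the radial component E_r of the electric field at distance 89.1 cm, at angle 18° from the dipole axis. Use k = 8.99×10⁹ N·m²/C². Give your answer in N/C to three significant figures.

For a dipole, E_r = (2kp cosθ)/r³.
kp/r³ = (8.99×10⁹)(3.34×10⁻⁸)/(0.891)³ = 424.5 N/C.
E_r = 2·424.5·cos18° = 807.4 N/C.

E_r ≈ 807 N/C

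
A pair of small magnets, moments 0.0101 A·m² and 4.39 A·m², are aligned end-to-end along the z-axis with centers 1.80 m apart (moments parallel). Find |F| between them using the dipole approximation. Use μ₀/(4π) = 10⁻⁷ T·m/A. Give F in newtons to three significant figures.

F ≈ 2.53×10⁻⁹ N

On-axis B of dipole 1: B = (μ₀/4π)·2m₁/r³. Force on dipole 2: F = m₂·dB/dr.
dB/dr = −(μ₀/4π)·6m₁/r⁴, so |F| = (μ₀/4π)·6m₁m₂/r⁴.
F = 6(10⁻⁷)(0.0101)(4.39)/(1.80)⁴ = 2.534×10⁻⁹ N.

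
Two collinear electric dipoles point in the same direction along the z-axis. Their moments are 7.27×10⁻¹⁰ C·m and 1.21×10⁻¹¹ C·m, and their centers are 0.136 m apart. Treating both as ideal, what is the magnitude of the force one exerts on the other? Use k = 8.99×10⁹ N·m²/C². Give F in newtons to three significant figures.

F ≈ 1.39×10⁻⁶ N

On-axis field of dipole 1 at distance r: E = 2kp₁/r³. Force on dipole 2 is F = p₂·dE/dr (gradient along axis).
dE/dr = −6kp₁/r⁴, so |F| = 6kp₁p₂/r⁴ (attractive for aligned moments).
F = 6(8.99×10⁹)(7.27×10⁻¹⁰)(1.21×10⁻¹¹)/(0.136)⁴ = 1.387×10⁻⁶ N.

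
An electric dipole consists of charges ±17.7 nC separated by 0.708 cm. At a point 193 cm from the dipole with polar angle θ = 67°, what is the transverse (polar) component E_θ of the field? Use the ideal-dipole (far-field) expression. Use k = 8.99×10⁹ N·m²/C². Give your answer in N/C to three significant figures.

E_θ ≈ 0.144 N/C

Dipole moment p = qd = (1.77×10⁻⁸ C)(0.00708 m) = 1.253×10⁻¹⁰ C·m.
For a dipole, E_θ = (kp sinθ)/r³.
kp/r³ = (8.99×10⁹)(1.253×10⁻¹⁰)/(1.93)³ = 0.1567 N/C.
E_θ = 0.1567·sin67° = 0.1442 N/C.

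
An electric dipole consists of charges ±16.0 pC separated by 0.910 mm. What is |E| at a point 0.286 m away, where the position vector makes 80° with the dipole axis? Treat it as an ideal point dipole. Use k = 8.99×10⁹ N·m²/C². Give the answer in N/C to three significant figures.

E ≈ 0.00584 N/C

Dipole moment p = qd = (1.60×10⁻¹¹ C)(9.10×10⁻⁴ m) = 1.456×10⁻¹⁴ C·m.
At angle θ the dipole field magnitude is E = (kp/r³)·√(1 + 3cos²θ).
kp/r³ = (8.99×10⁹)(1.456×10⁻¹⁴) / (0.286)³ = 0.005595 N/C.
√(1 + 3cos²80°) = √(1 + 3·0.0302) = √1.0905 ≈ 1.0443.
E ≈ 0.005595 × 1.044 = 0.005843 N/C.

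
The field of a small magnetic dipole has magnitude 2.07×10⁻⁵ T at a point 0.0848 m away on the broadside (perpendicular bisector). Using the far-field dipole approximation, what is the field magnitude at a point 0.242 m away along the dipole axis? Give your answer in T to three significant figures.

Dipole fields scale as 1/r³ in the far field.
The axial field is twice the equatorial field at the same r, so the geometry factor is 2/1.
B₂ = B₁ · (2/1) · (r₁/r₂)³ = 2.07×10⁻⁵ · 2 · (0.0848/0.242)³.
(r₁/r₂)³ = (0.3504)³ = 0.04303.
B₂ ≈ 1.781×10⁻⁶ T.

B ≈ 1.78×10⁻⁶ T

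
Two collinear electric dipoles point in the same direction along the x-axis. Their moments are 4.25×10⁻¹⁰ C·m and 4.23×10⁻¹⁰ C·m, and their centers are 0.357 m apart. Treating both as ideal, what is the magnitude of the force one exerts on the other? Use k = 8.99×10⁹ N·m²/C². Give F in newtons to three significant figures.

F ≈ 5.97×10⁻⁷ N

On-axis field of dipole 1 at distance r: E = 2kp₁/r³. Force on dipole 2 is F = p₂·dE/dr (gradient along axis).
dE/dr = −6kp₁/r⁴, so |F| = 6kp₁p₂/r⁴ (attractive for aligned moments).
F = 6(8.99×10⁹)(4.25×10⁻¹⁰)(4.23×10⁻¹⁰)/(0.357)⁴ = 5.970×10⁻⁷ N.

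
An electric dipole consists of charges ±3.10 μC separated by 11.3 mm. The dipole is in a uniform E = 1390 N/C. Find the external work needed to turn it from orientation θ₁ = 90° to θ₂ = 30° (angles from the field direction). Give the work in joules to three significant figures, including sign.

Dipole moment p = qd = (3.10×10⁻⁶ C)(0.0113 m) = 3.503×10⁻⁸ C·m.
W_ext = ΔU = U(θ₂) − U(θ₁) = −pE cosθ₂ − (−pE cosθ₁) = pE(cosθ₁ − cosθ₂).
W = (3.503×10⁻⁸)(1390)·(cos90° − cos30°) = (4.869×10⁻⁵)·(-0.8660) = -4.217×10⁻⁵ J.

W ≈ -4.22×10⁻⁵ J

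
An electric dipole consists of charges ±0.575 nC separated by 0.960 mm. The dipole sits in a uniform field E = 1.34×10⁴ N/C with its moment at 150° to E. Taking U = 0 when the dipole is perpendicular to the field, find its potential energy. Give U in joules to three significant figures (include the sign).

U ≈ 6.41×10⁻⁹ J

Dipole moment p = qd = (5.75×10⁻¹⁰ C)(9.60×10⁻⁴ m) = 5.52×10⁻¹³ C·m.
U = −p·E = −pE cosθ.
U = −(5.52×10⁻¹³)(1.34×10⁴)·cos150° = 6.406×10⁻⁹ J.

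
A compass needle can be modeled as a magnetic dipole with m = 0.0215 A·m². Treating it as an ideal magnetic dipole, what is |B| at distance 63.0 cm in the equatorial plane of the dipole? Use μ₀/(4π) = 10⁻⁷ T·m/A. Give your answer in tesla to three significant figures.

B ≈ 8.60×10⁻⁹ T

In the equatorial plane B = (μ₀/4π)·m/r³ (half the axial value).
B = (10⁻⁷)·(0.0215) / (0.630)³ = 8.598×10⁻⁹ T.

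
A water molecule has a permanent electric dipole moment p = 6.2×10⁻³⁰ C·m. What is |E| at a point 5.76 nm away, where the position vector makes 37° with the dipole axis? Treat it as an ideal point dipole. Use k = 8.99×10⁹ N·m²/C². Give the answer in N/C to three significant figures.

At angle θ the dipole field magnitude is E = (kp/r³)·√(1 + 3cos²θ).
kp/r³ = (8.99×10⁹)(6.20×10⁻³⁰) / (5.76×10⁻⁹)³ = 2.917×10⁵ N/C.
√(1 + 3cos²37°) = √(1 + 3·0.6378) = √2.9135 ≈ 1.7069.
E ≈ 2.917×10⁵ × 1.707 = 4.978×10⁵ N/C.

E ≈ 4.98×10⁵ N/C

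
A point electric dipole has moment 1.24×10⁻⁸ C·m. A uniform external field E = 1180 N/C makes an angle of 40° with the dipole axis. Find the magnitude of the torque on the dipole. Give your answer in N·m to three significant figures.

τ ≈ 9.41×10⁻⁶ N·m

Torque on an electric dipole: τ = pE sinθ.
τ = (1.24×10⁻⁸)(1180)·sin40° = 9.405×10⁻⁶ N·m.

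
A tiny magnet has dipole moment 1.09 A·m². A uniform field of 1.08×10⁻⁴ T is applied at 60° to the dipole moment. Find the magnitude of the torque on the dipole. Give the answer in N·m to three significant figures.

Torque on a magnetic dipole: τ = mB sinθ.
τ = (1.09)(1.08×10⁻⁴)·sin60° = 1.019×10⁻⁴ N·m.

τ ≈ 1.02×10⁻⁴ N·m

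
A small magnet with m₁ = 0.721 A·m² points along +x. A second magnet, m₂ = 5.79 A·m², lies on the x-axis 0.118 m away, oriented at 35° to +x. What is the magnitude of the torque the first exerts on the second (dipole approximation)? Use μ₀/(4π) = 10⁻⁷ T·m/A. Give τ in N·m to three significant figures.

Dipole B is on the axis of dipole A, so B₁ there is axial: B₁ = (μ₀/4π)·2m₁/r³ along +x.
B₁ = 2(10⁻⁷)(0.721)/(0.118)³ = 8.776×10⁻⁵ T.
τ = m₂ B₁ sinθ.
τ = (5.79)(8.776×10⁻⁵)·sin35° = 2.915×10⁻⁴ N·m.

τ ≈ 2.91×10⁻⁴ N·m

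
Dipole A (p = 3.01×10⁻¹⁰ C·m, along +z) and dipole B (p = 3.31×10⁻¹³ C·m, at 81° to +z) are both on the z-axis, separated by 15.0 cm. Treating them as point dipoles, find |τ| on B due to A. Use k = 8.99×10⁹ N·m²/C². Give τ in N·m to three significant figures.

The second dipole sits on the axis of the first, so the field there is axial: E₁ = 2kp₁/r³ along +z.
E₁ = 2(8.99×10⁹)(3.01×10⁻¹⁰)/(0.150)³ = 1604 N/C.
Torque on the second dipole: τ = p₂ E₁ sinθ.
τ = (3.31×10⁻¹³)(1604)·sin81° = 5.242×10⁻¹⁰ N·m.

τ ≈ 5.24×10⁻¹⁰ N·m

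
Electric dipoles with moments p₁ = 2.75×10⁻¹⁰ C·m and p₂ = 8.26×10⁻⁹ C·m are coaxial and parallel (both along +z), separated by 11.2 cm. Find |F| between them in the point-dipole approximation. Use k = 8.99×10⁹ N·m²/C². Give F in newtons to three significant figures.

On-axis field of dipole 1 at distance r: E = 2kp₁/r³. Force on dipole 2 is F = p₂·dE/dr (gradient along axis).
dE/dr = −6kp₁/r⁴, so |F| = 6kp₁p₂/r⁴ (attractive for aligned moments).
F = 6(8.99×10⁹)(2.75×10⁻¹⁰)(8.26×10⁻⁹)/(0.112)⁴ = 7.787×10⁻⁴ N.

F ≈ 7.79×10⁻⁴ N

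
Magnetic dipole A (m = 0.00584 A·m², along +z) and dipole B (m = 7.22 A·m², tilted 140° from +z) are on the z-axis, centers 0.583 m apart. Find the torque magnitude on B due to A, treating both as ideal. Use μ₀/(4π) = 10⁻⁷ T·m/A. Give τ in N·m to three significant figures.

τ ≈ 2.74×10⁻⁸ N·m

Dipole B is on the axis of dipole A, so B₁ there is axial: B₁ = (μ₀/4π)·2m₁/r³ along +z.
B₁ = 2(10⁻⁷)(0.00584)/(0.583)³ = 5.894×10⁻⁹ T.
τ = m₂ B₁ sinθ.
τ = (7.22)(5.894×10⁻⁹)·sin140° = 2.736×10⁻⁸ N·m.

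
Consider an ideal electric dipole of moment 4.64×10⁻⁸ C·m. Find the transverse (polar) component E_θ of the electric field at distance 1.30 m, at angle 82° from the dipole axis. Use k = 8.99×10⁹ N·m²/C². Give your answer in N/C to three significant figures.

For a dipole, E_θ = (kp sinθ)/r³.
kp/r³ = (8.99×10⁹)(4.64×10⁻⁸)/(1.30)³ = 189.9 N/C.
E_θ = 189.9·sin82° = 188.0 N/C.

E_θ ≈ 188 N/C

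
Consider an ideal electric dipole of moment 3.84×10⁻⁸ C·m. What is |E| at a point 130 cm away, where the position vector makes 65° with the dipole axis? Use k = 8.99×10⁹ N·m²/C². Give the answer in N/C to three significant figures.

E ≈ 195 N/C

At angle θ the dipole field magnitude is E = (kp/r³)·√(1 + 3cos²θ).
kp/r³ = (8.99×10⁹)(3.84×10⁻⁸) / (1.30)³ = 157.1 N/C.
√(1 + 3cos²65°) = √(1 + 3·0.1786) = √1.5358 ≈ 1.2393.
E ≈ 157.1 × 1.239 = 194.7 N/C.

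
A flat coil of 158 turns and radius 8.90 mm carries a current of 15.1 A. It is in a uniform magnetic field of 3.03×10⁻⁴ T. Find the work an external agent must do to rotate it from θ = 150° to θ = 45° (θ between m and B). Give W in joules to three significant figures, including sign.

W ≈ -2.83×10⁻⁴ J

m = NIA = NIπa² = 158·(15.1)·π·(0.00890)² = 0.5937 A·m².
W_ext = ΔU = −mB cosθ₂ + mB cosθ₁ = mB(cosθ₁ − cosθ₂).
W = (0.5937)(3.03×10⁻⁴)·(cos150° − cos45°) = (1.799×10⁻⁴)·(-1.5731) = -2.830×10⁻⁴ J.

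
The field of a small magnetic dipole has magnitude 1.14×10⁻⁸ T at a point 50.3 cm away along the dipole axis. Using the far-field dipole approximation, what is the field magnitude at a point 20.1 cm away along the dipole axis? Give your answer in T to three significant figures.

Dipole fields scale as 1/r³ in the far field; the geometry is the same at both points.
B₂ = B₁ · (r₁/r₂)³ = 1.14×10⁻⁸ · (50.3/20.1)³.
(r₁/r₂)³ = (2.502)³ = 15.67.
B₂ ≈ 1.787×10⁻⁷ T.

B ≈ 1.79×10⁻⁷ T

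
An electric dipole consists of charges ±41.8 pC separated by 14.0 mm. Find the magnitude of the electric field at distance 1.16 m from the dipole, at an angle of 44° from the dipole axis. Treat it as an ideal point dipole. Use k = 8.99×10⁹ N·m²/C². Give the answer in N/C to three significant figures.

Dipole moment p = qd = (4.18×10⁻¹¹ C)(0.0140 m) = 5.852×10⁻¹³ C·m.
At angle θ the dipole field magnitude is E = (kp/r³)·√(1 + 3cos²θ).
kp/r³ = (8.99×10⁹)(5.852×10⁻¹³) / (1.16)³ = 0.003370 N/C.
√(1 + 3cos²44°) = √(1 + 3·0.5174) = √2.5523 ≈ 1.5976.
E ≈ 0.003370 × 1.598 = 0.005385 N/C.

E ≈ 0.00538 N/C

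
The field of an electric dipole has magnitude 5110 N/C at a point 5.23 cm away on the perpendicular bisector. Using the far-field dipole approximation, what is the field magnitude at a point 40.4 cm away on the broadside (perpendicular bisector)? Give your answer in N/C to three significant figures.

E ≈ 11.1 N/C

Dipole fields scale as 1/r³ in the far field; the geometry is the same at both points.
E₂ = E₁ · (r₁/r₂)³ = 5110 · (5.23/40.4)³.
(r₁/r₂)³ = (0.1295)³ = 0.00217.
E₂ ≈ 11.09 N/C.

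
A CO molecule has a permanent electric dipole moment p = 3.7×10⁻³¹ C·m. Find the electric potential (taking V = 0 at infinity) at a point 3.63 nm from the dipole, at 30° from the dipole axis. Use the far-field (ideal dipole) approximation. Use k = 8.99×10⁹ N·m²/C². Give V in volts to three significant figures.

V ≈ 2.19×10⁻⁴ V

The dipole potential is V = kp cosθ / r².
V = (8.99×10⁹)(3.70×10⁻³¹)·cos30° / (3.63×10⁻⁹)² = 2.186×10⁻⁴ V.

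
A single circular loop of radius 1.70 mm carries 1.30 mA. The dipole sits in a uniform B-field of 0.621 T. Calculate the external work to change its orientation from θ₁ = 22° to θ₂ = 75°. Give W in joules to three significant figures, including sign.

Magnetic moment m = IA = Iπa² = (0.00130)·π·(0.00170)² = 1.18×10⁻⁸ A·m².
W_ext = ΔU = −mB cosθ₂ + mB cosθ₁ = mB(cosθ₁ − cosθ₂).
W = (1.18×10⁻⁸)(0.621)·(cos22° − cos75°) = (7.328×10⁻⁹)·(+0.6684) = 4.898×10⁻⁹ J.

W ≈ 4.90×10⁻⁹ J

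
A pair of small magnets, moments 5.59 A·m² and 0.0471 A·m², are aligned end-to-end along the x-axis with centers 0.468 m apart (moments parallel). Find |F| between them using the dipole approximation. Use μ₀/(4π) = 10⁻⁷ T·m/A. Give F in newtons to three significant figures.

F ≈ 3.29×10⁻⁶ N

On-axis B of dipole 1: B = (μ₀/4π)·2m₁/r³. Force on dipole 2: F = m₂·dB/dr.
dB/dr = −(μ₀/4π)·6m₁/r⁴, so |F| = (μ₀/4π)·6m₁m₂/r⁴.
F = 6(10⁻⁷)(5.59)(0.0471)/(0.468)⁴ = 3.293×10⁻⁶ N.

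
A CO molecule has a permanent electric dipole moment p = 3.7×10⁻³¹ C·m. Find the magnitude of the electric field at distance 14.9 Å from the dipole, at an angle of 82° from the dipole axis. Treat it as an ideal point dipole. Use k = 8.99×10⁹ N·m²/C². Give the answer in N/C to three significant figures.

At angle θ the dipole field magnitude is E = (kp/r³)·√(1 + 3cos²θ).
kp/r³ = (8.99×10⁹)(3.70×10⁻³¹) / (1.49×10⁻⁹)³ = 1.006×10⁶ N/C.
√(1 + 3cos²82°) = √(1 + 3·0.0194) = √1.0581 ≈ 1.0286.
E ≈ 1.006×10⁶ × 1.029 = 1.034×10⁶ N/C.

E ≈ 1.03×10⁶ N/C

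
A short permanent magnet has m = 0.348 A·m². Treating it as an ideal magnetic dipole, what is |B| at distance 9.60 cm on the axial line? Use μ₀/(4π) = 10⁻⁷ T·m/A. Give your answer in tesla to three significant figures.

B ≈ 7.87×10⁻⁵ T

On axis B = (μ₀/4π)·2m/r³.
B = 2·(10⁻⁷)·(0.348) / (0.0960)³ = 7.867×10⁻⁵ T.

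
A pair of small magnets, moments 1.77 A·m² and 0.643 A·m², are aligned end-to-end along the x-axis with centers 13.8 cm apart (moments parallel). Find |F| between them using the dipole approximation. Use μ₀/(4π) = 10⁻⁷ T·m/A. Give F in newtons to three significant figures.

On-axis B of dipole 1: B = (μ₀/4π)·2m₁/r³. Force on dipole 2: F = m₂·dB/dr.
dB/dr = −(μ₀/4π)·6m₁/r⁴, so |F| = (μ₀/4π)·6m₁m₂/r⁴.
F = 6(10⁻⁷)(1.77)(0.643)/(0.138)⁴ = 0.001883 N.

F ≈ 0.00188 N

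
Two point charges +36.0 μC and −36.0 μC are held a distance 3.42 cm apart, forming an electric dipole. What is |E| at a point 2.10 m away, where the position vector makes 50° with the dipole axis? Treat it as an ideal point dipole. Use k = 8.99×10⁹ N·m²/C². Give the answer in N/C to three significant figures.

E ≈ 1790 N/C

Dipole moment p = qd = (3.60×10⁻⁵ C)(0.0342 m) = 1.231×10⁻⁶ C·m.
At angle θ the dipole field magnitude is E = (kp/r³)·√(1 + 3cos²θ).
kp/r³ = (8.99×10⁹)(1.231×10⁻⁶) / (2.10)³ = 1195 N/C.
√(1 + 3cos²50°) = √(1 + 3·0.4132) = √2.2395 ≈ 1.4965.
E ≈ 1195 × 1.497 = 1788 N/C.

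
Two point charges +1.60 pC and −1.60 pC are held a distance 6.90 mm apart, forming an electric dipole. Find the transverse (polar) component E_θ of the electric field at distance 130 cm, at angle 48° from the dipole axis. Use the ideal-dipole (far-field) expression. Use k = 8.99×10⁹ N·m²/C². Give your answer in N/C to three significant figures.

Dipole moment p = qd = (1.60×10⁻¹² C)(0.00690 m) = 1.104×10⁻¹⁴ C·m.
For a dipole, E_θ = (kp sinθ)/r³.
kp/r³ = (8.99×10⁹)(1.104×10⁻¹⁴)/(1.30)³ = 4.518×10⁻⁵ N/C.
E_θ = 4.518×10⁻⁵·sin48° = 3.357×10⁻⁵ N/C.

E_θ ≈ 3.36×10⁻⁵ N/C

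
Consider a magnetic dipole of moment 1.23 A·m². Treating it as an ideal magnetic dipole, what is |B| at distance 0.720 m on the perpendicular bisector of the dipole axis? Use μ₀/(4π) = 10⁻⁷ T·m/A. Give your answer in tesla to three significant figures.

In the equatorial plane B = (μ₀/4π)·m/r³ (half the axial value).
B = (10⁻⁷)·(1.23) / (0.720)³ = 3.295×10⁻⁷ T.

B ≈ 3.30×10⁻⁷ T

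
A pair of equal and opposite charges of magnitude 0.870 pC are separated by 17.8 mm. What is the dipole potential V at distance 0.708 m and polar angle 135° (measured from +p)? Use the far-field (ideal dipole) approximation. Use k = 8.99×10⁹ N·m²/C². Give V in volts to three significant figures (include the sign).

Dipole moment p = qd = (8.70×10⁻¹³ C)(0.0178 m) = 1.549×10⁻¹⁴ C·m.
The dipole potential is V = kp cosθ / r².
V = (8.99×10⁹)(1.549×10⁻¹⁴)·cos135° / (0.708)² = -1.964×10⁻⁴ V.

V ≈ -1.96×10⁻⁴ V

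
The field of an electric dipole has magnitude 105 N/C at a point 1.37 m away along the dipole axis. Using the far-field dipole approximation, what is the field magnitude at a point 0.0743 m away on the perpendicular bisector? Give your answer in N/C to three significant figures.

Dipole fields scale as 1/r³ in the far field.
The axial field is twice the equatorial field at the same r, so the geometry factor is 1/2.
E₂ = E₁ · (1/2) · (r₁/r₂)³ = 105 · 0.5 · (1.37/0.0743)³.
(r₁/r₂)³ = (18.44)³ = 6269.
E₂ ≈ 3.291×10⁵ N/C.

E ≈ 3.29×10⁵ N/C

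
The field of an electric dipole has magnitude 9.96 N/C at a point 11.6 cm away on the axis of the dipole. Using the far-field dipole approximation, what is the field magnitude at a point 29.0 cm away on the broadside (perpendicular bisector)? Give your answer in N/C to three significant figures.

E ≈ 0.319 N/C

Dipole fields scale as 1/r³ in the far field.
The axial field is twice the equatorial field at the same r, so the geometry factor is 1/2.
E₂ = E₁ · (1/2) · (r₁/r₂)³ = 9.96 · 0.5 · (11.6/29.0)³.
(r₁/r₂)³ = (0.4)³ = 0.064.
E₂ ≈ 0.3187 N/C.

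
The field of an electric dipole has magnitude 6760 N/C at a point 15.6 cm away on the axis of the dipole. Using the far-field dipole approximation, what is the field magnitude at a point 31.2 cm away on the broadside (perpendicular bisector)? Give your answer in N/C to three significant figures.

Dipole fields scale as 1/r³ in the far field.
The axial field is twice the equatorial field at the same r, so the geometry factor is 1/2.
E₂ = E₁ · (1/2) · (r₁/r₂)³ = 6760 · 0.5 · (15.6/31.2)³.
(r₁/r₂)³ = (0.5)³ = 0.125.
E₂ ≈ 422.5 N/C.

E ≈ 422 N/C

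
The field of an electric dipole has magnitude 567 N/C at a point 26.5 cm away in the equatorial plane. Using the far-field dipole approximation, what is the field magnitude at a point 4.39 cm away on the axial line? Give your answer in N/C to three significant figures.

Dipole fields scale as 1/r³ in the far field.
The axial field is twice the equatorial field at the same r, so the geometry factor is 2/1.
E₂ = E₁ · (2/1) · (r₁/r₂)³ = 567 · 2 · (26.5/4.39)³.
(r₁/r₂)³ = (6.036)³ = 220.
E₂ ≈ 2.494×10⁵ N/C.

E ≈ 2.49×10⁵ N/C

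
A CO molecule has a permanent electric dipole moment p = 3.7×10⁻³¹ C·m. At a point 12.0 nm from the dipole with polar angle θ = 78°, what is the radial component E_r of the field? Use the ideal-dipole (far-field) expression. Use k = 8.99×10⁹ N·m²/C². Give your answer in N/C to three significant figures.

E_r ≈ 800 N/C

For a dipole, E_r = (2kp cosθ)/r³.
kp/r³ = (8.99×10⁹)(3.70×10⁻³¹)/(1.20×10⁻⁸)³ = 1925 N/C.
E_r = 2·1925·cos78° = 800.4 N/C.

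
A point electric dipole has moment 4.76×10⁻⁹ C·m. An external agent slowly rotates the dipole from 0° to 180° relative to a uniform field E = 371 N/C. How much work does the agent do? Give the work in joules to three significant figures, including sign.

W_ext = ΔU = U(θ₂) − U(θ₁) = −pE cosθ₂ − (−pE cosθ₁) = pE(cosθ₁ − cosθ₂).
W = (4.76×10⁻⁹)(371)·(cos0° − cos180°) = (1.766×10⁻⁶)·(+2.0000) = 3.532×10⁻⁶ J.

W ≈ 3.53×10⁻⁶ J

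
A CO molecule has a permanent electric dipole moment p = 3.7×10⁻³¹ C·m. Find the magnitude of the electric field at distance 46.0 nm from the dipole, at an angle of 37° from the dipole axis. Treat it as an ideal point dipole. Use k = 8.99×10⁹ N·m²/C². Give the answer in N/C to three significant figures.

E ≈ 58.3 N/C

At angle θ the dipole field magnitude is E = (kp/r³)·√(1 + 3cos²θ).
kp/r³ = (8.99×10⁹)(3.70×10⁻³¹) / (4.60×10⁻⁸)³ = 34.17 N/C.
√(1 + 3cos²37°) = √(1 + 3·0.6378) = √2.9135 ≈ 1.7069.
E ≈ 34.17 × 1.707 = 58.33 N/C.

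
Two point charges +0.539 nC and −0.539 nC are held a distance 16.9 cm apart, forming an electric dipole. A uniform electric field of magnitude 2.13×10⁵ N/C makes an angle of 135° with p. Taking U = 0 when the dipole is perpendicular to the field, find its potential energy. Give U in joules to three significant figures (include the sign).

Dipole moment p = qd = (5.39×10⁻¹⁰ C)(0.169 m) = 9.109×10⁻¹¹ C·m.
U = −p·E = −pE cosθ.
U = −(9.109×10⁻¹¹)(2.13×10⁵)·cos135° = 1.372×10⁻⁵ J.

U ≈ 1.37×10⁻⁵ J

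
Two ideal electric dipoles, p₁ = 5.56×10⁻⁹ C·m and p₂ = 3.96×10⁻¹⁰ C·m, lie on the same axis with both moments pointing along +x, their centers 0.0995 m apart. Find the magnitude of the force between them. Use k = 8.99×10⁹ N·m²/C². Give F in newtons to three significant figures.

On-axis field of dipole 1 at distance r: E = 2kp₁/r³. Force on dipole 2 is F = p₂·dE/dr (gradient along axis).
dE/dr = −6kp₁/r⁴, so |F| = 6kp₁p₂/r⁴ (attractive for aligned moments).
F = 6(8.99×10⁹)(5.56×10⁻⁹)(3.96×10⁻¹⁰)/(0.0995)⁴ = 0.001212 N.

F ≈ 0.00121 N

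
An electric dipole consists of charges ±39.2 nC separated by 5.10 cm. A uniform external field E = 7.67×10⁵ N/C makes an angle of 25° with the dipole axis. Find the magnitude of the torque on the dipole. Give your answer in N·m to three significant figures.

Dipole moment p = qd = (3.92×10⁻⁸ C)(0.0510 m) = 1.999×10⁻⁹ C·m.
Torque on an electric dipole: τ = pE sinθ.
τ = (1.999×10⁻⁹)(7.67×10⁵)·sin25° = 6.480×10⁻⁴ N·m.

τ ≈ 6.48×10⁻⁴ N·m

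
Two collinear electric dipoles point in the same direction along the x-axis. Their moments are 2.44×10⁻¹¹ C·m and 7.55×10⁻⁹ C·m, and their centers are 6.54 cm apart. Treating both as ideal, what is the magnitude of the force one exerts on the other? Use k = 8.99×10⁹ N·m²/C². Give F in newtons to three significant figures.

On-axis field of dipole 1 at distance r: E = 2kp₁/r³. Force on dipole 2 is F = p₂·dE/dr (gradient along axis).
dE/dr = −6kp₁/r⁴, so |F| = 6kp₁p₂/r⁴ (attractive for aligned moments).
F = 6(8.99×10⁹)(2.44×10⁻¹¹)(7.55×10⁻⁹)/(0.0654)⁴ = 5.432×10⁻⁴ N.

F ≈ 5.43×10⁻⁴ N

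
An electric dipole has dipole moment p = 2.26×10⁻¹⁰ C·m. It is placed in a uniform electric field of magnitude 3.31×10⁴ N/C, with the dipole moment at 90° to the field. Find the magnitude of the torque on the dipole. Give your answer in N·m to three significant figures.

Torque on an electric dipole: τ = pE sinθ.
τ = (2.26×10⁻¹⁰)(3.31×10⁴)·sin90° = 7.481×10⁻⁶ N·m.

τ ≈ 7.48×10⁻⁶ N·m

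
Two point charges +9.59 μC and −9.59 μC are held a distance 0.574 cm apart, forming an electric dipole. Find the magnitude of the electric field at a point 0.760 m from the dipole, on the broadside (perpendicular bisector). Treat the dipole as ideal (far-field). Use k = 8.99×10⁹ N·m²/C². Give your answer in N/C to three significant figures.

E ≈ 1130 N/C

Dipole moment p = qd = (9.59×10⁻⁶ C)(0.00574 m) = 5.505×10⁻⁸ C·m.
On the perpendicular bisector E = kp/r³ (half the axial value at the same distance).
E = (8.99×10⁹)(5.505×10⁻⁸) / (0.760)³ = 1127 N/C.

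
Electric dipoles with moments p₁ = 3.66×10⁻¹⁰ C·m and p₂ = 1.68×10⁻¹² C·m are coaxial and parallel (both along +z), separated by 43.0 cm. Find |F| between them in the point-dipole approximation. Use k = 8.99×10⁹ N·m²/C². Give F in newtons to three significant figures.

F ≈ 9.70×10⁻¹⁰ N

On-axis field of dipole 1 at distance r: E = 2kp₁/r³. Force on dipole 2 is F = p₂·dE/dr (gradient along axis).
dE/dr = −6kp₁/r⁴, so |F| = 6kp₁p₂/r⁴ (attractive for aligned moments).
F = 6(8.99×10⁹)(3.66×10⁻¹⁰)(1.68×10⁻¹²)/(0.430)⁴ = 9.701×10⁻¹⁰ N.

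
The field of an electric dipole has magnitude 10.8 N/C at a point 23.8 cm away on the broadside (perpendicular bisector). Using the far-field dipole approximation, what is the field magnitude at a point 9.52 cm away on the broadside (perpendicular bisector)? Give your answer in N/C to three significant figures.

E ≈ 169 N/C

Dipole fields scale as 1/r³ in the far field; the geometry is the same at both points.
E₂ = E₁ · (r₁/r₂)³ = 10.8 · (23.8/9.52)³.
(r₁/r₂)³ = (2.5)³ = 15.63.
E₂ ≈ 168.8 N/C.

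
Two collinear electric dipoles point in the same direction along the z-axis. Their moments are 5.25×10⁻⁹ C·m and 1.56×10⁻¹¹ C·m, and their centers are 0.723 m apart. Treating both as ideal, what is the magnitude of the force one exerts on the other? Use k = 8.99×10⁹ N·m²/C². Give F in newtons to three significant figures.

On-axis field of dipole 1 at distance r: E = 2kp₁/r³. Force on dipole 2 is F = p₂·dE/dr (gradient along axis).
dE/dr = −6kp₁/r⁴, so |F| = 6kp₁p₂/r⁴ (attractive for aligned moments).
F = 6(8.99×10⁹)(5.25×10⁻⁹)(1.56×10⁻¹¹)/(0.723)⁴ = 1.617×10⁻⁸ N.

F ≈ 1.62×10⁻⁸ N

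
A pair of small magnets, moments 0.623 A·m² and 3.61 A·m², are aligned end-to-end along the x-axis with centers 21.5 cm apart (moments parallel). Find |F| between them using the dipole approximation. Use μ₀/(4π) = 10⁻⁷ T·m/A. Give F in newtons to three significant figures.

F ≈ 6.32×10⁻⁴ N

On-axis B of dipole 1: B = (μ₀/4π)·2m₁/r³. Force on dipole 2: F = m₂·dB/dr.
dB/dr = −(μ₀/4π)·6m₁/r⁴, so |F| = (μ₀/4π)·6m₁m₂/r⁴.
F = 6(10⁻⁷)(0.623)(3.61)/(0.215)⁴ = 6.315×10⁻⁴ N.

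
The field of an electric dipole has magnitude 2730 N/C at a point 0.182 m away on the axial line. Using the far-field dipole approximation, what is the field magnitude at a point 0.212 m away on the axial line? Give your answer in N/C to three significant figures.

E ≈ 1730 N/C

Dipole fields scale as 1/r³ in the far field; the geometry is the same at both points.
E₂ = E₁ · (r₁/r₂)³ = 2730 · (0.182/0.212)³.
(r₁/r₂)³ = (0.8585)³ = 0.6327.
E₂ ≈ 1727 N/C.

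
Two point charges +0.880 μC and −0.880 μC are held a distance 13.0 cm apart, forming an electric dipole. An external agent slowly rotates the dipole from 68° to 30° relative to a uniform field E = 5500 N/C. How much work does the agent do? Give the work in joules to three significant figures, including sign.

Dipole moment p = qd = (8.80×10⁻⁷ C)(0.130 m) = 1.144×10⁻⁷ C·m.
W_ext = ΔU = U(θ₂) − U(θ₁) = −pE cosθ₂ − (−pE cosθ₁) = pE(cosθ₁ − cosθ₂).
W = (1.144×10⁻⁷)(5500)·(cos68° − cos30°) = (6.292×10⁻⁴)·(-0.4914) = -3.092×10⁻⁴ J.

W ≈ -3.09×10⁻⁴ J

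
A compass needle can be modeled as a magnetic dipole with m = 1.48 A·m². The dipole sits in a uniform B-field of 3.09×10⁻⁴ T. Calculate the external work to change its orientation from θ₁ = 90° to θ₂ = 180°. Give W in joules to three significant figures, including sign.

W ≈ 4.57×10⁻⁴ J

W_ext = ΔU = −mB cosθ₂ + mB cosθ₁ = mB(cosθ₁ − cosθ₂).
W = (1.48)(3.09×10⁻⁴)·(cos90° − cos180°) = (4.573×10⁻⁴)·(+1.0000) = 4.573×10⁻⁴ J.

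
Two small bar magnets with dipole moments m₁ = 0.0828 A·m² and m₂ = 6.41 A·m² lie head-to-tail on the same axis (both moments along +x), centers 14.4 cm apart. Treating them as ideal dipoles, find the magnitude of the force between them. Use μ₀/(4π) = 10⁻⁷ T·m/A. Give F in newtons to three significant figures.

F ≈ 7.41×10⁻⁴ N

On-axis B of dipole 1: B = (μ₀/4π)·2m₁/r³. Force on dipole 2: F = m₂·dB/dr.
dB/dr = −(μ₀/4π)·6m₁/r⁴, so |F| = (μ₀/4π)·6m₁m₂/r⁴.
F = 6(10⁻⁷)(0.0828)(6.41)/(0.144)⁴ = 7.406×10⁻⁴ N.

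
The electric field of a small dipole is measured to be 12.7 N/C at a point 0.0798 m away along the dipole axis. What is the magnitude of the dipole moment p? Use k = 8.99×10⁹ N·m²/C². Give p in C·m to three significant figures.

p ≈ 3.59×10⁻¹³ C·m

On axis E = 2kp/r³, so p = Er³/(2k).
p = (12.7)·(0.0798)³ / (2·8.99×10⁹) = 3.589×10⁻¹³ C·m.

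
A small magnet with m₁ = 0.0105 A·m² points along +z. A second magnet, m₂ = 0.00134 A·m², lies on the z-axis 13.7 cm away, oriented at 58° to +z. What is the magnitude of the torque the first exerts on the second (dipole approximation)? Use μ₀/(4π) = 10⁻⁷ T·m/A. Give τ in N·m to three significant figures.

Dipole B is on the axis of dipole A, so B₁ there is axial: B₁ = (μ₀/4π)·2m₁/r³ along +z.
B₁ = 2(10⁻⁷)(0.0105)/(0.137)³ = 8.167×10⁻⁷ T.
τ = m₂ B₁ sinθ.
τ = (0.00134)(8.167×10⁻⁷)·sin58° = 9.281×10⁻¹⁰ N·m.

τ ≈ 9.28×10⁻¹⁰ N·m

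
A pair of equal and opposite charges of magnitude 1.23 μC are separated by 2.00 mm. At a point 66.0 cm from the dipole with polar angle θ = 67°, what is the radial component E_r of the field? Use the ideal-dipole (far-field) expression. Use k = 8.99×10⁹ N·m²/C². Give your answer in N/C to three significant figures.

E_r ≈ 60.1 N/C

Dipole moment p = qd = (1.23×10⁻⁶ C)(0.00200 m) = 2.46×10⁻⁹ C·m.
For a dipole, E_r = (2kp cosθ)/r³.
kp/r³ = (8.99×10⁹)(2.46×10⁻⁹)/(0.660)³ = 76.92 N/C.
E_r = 2·76.92·cos67° = 60.11 N/C.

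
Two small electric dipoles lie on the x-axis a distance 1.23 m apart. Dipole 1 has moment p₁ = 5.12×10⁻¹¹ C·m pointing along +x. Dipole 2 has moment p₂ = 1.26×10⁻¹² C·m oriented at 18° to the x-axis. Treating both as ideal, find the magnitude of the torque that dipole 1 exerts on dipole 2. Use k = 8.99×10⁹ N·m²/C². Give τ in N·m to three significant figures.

τ ≈ 1.93×10⁻¹³ N·m

The second dipole sits on the axis of the first, so the field there is axial: E₁ = 2kp₁/r³ along +x.
E₁ = 2(8.99×10⁹)(5.12×10⁻¹¹)/(1.23)³ = 0.4947 N/C.
Torque on the second dipole: τ = p₂ E₁ sinθ.
τ = (1.26×10⁻¹²)(0.4947)·sin18° = 1.926×10⁻¹³ N·m.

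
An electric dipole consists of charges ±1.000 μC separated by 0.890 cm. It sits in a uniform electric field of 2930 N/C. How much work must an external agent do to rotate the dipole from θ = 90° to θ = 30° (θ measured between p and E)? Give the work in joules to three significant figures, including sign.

Dipole moment p = qd = (1.00×10⁻⁶ C)(0.00890 m) = 8.90×10⁻⁹ C·m.
W_ext = ΔU = U(θ₂) − U(θ₁) = −pE cosθ₂ − (−pE cosθ₁) = pE(cosθ₁ − cosθ₂).
W = (8.90×10⁻⁹)(2930)·(cos90° − cos30°) = (2.608×10⁻⁵)·(-0.8660) = -2.258×10⁻⁵ J.

W ≈ -2.26×10⁻⁵ J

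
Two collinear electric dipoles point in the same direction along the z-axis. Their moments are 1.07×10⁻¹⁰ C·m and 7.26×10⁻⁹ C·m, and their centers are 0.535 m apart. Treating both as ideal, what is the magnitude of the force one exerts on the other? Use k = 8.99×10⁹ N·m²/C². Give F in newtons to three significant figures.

F ≈ 5.11×10⁻⁷ N

On-axis field of dipole 1 at distance r: E = 2kp₁/r³. Force on dipole 2 is F = p₂·dE/dr (gradient along axis).
dE/dr = −6kp₁/r⁴, so |F| = 6kp₁p₂/r⁴ (attractive for aligned moments).
F = 6(8.99×10⁹)(1.07×10⁻¹⁰)(7.26×10⁻⁹)/(0.535)⁴ = 5.115×10⁻⁷ N.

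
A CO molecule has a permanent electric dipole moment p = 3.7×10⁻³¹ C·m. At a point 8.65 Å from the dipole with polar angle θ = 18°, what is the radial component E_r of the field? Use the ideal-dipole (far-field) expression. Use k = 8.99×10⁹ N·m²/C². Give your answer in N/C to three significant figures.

E_r ≈ 9.78×10⁶ N/C

For a dipole, E_r = (2kp cosθ)/r³.
kp/r³ = (8.99×10⁹)(3.70×10⁻³¹)/(8.65×10⁻¹⁰)³ = 5.139×10⁶ N/C.
E_r = 2·5.139×10⁶·cos18° = 9.776×10⁶ N/C.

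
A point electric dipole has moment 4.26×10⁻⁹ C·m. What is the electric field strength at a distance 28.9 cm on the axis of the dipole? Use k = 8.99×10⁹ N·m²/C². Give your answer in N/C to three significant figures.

On the dipole axis E = 2kp/r³.
E = 2·(8.99×10⁹)(4.26×10⁻⁹) / (0.289)³ = 3173 N/C.

E ≈ 3170 N/C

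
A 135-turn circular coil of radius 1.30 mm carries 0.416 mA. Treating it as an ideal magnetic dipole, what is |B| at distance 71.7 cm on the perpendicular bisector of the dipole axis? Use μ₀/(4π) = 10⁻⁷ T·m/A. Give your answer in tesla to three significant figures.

B ≈ 8.09×10⁻¹⁴ T

m = NIA = NIπa² = 135·(4.16×10⁻⁴)·π·(0.00130)² = 2.982×10⁻⁷ A·m².
In the equatorial plane B = (μ₀/4π)·m/r³ (half the axial value).
B = (10⁻⁷)·(2.982×10⁻⁷) / (0.717)³ = 8.090×10⁻¹⁴ T.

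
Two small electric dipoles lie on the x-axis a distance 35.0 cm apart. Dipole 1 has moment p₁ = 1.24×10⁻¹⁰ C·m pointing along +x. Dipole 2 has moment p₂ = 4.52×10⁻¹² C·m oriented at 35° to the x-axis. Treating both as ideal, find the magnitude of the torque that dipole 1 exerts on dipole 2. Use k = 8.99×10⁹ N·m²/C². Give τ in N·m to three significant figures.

The second dipole sits on the axis of the first, so the field there is axial: E₁ = 2kp₁/r³ along +x.
E₁ = 2(8.99×10⁹)(1.24×10⁻¹⁰)/(0.350)³ = 52.00 N/C.
Torque on the second dipole: τ = p₂ E₁ sinθ.
τ = (4.52×10⁻¹²)(52.00)·sin35° = 1.348×10⁻¹⁰ N·m.

τ ≈ 1.35×10⁻¹⁰ N·m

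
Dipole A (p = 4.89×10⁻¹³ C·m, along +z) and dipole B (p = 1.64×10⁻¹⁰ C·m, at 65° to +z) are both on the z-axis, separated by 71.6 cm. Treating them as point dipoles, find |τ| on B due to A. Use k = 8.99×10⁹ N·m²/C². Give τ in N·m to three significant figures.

The second dipole sits on the axis of the first, so the field there is axial: E₁ = 2kp₁/r³ along +z.
E₁ = 2(8.99×10⁹)(4.89×10⁻¹³)/(0.716)³ = 0.02395 N/C.
Torque on the second dipole: τ = p₂ E₁ sinθ.
τ = (1.64×10⁻¹⁰)(0.02395)·sin65° = 3.560×10⁻¹² N·m.

τ ≈ 3.56×10⁻¹² N·m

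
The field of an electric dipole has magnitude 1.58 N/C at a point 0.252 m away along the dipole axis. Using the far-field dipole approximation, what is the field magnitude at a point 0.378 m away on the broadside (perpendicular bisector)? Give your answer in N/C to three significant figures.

E ≈ 0.234 N/C

Dipole fields scale as 1/r³ in the far field.
The axial field is twice the equatorial field at the same r, so the geometry factor is 1/2.
E₂ = E₁ · (1/2) · (r₁/r₂)³ = 1.58 · 0.5 · (0.252/0.378)³.
(r₁/r₂)³ = (0.6667)³ = 0.2963.
E₂ ≈ 0.2341 N/C.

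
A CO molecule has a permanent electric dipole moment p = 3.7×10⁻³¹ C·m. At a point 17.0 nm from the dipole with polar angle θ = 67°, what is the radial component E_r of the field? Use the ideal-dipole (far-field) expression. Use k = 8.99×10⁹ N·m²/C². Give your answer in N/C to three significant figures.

For a dipole, E_r = (2kp cosθ)/r³.
kp/r³ = (8.99×10⁹)(3.70×10⁻³¹)/(1.70×10⁻⁸)³ = 677.0 N/C.
E_r = 2·677.0·cos67° = 529.1 N/C.

E_r ≈ 529 N/C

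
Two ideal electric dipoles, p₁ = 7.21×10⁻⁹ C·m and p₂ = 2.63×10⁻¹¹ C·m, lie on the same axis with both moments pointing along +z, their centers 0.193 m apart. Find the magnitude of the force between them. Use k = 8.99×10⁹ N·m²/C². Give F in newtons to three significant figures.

F ≈ 7.37×10⁻⁶ N

On-axis field of dipole 1 at distance r: E = 2kp₁/r³. Force on dipole 2 is F = p₂·dE/dr (gradient along axis).
dE/dr = −6kp₁/r⁴, so |F| = 6kp₁p₂/r⁴ (attractive for aligned moments).
F = 6(8.99×10⁹)(7.21×10⁻⁹)(2.63×10⁻¹¹)/(0.193)⁴ = 7.372×10⁻⁶ N.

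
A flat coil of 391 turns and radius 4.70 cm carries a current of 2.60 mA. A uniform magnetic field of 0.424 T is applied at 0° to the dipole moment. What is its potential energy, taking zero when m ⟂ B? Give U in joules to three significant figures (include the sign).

U ≈ -0.00299 J

m = NIA = NIπa² = 391·(0.00260)·π·(0.0470)² = 0.007055 A·m².
U = −m·B = −mB cosθ.
U = −(0.007055)(0.424)·cos0° = -0.002991 J.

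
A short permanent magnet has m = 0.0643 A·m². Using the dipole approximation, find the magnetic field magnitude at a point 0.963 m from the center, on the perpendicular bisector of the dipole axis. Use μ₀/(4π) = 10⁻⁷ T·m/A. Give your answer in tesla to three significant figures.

B ≈ 7.20×10⁻⁹ T

In the equatorial plane B = (μ₀/4π)·m/r³ (half the axial value).
B = (10⁻⁷)·(0.0643) / (0.963)³ = 7.200×10⁻⁹ T.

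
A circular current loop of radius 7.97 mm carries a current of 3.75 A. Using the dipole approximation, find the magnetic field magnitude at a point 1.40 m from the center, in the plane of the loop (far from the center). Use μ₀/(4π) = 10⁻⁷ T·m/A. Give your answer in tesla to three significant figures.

Magnetic moment m = IA = Iπa² = (3.75)·π·(0.00797)² = 7.483×10⁻⁴ A·m².
In the equatorial plane B = (μ₀/4π)·m/r³ (half the axial value).
B = (10⁻⁷)·(7.483×10⁻⁴) / (1.40)³ = 2.727×10⁻¹¹ T.

B ≈ 2.73×10⁻¹¹ T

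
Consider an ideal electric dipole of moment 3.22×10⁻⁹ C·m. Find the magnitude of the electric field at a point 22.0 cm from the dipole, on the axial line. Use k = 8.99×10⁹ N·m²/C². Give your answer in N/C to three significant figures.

E ≈ 5440 N/C

On the dipole axis E = 2kp/r³.
E = 2·(8.99×10⁹)(3.22×10⁻⁹) / (0.220)³ = 5437 N/C.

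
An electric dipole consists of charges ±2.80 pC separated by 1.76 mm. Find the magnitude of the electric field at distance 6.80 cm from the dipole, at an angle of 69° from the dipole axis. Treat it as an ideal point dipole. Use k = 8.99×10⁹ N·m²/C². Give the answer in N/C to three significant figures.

E ≈ 0.166 N/C

Dipole moment p = qd = (2.80×10⁻¹² C)(0.00176 m) = 4.928×10⁻¹⁵ C·m.
At angle θ the dipole field magnitude is E = (kp/r³)·√(1 + 3cos²θ).
kp/r³ = (8.99×10⁹)(4.928×10⁻¹⁵) / (0.0680)³ = 0.1409 N/C.
√(1 + 3cos²69°) = √(1 + 3·0.1284) = √1.3853 ≈ 1.1770.
E ≈ 0.1409 × 1.177 = 0.1658 N/C.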